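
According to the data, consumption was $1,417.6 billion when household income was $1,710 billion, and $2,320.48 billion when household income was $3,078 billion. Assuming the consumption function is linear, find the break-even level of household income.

MPC = (2320.48 − 1417.6)/(3078 − 1710) = 902.88/1368 = 0.66
a = 1417.6 − 0.66(1710) = 1417.6 − 1128.6 = 289
Break-even: Y = a/(1−MPC) = 289/0.34 = 850

Y = 850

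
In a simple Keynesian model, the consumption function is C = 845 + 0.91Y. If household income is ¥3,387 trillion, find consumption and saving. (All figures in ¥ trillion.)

C = 845 + 0.91(3387) = 845 + 3082.17 = 3927.17
S = Y − C = 3387 − 3927.17 = -540.17

C = 3927.17; S = -540.17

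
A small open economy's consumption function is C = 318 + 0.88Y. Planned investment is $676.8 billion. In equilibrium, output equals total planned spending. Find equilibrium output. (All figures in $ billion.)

Y = 8290

Y = C + I = 318 + 0.88Y + 676.8
Y − 0.88Y = 994.8
0.12Y = 994.8, so Y = 994.8/0.12 = 8290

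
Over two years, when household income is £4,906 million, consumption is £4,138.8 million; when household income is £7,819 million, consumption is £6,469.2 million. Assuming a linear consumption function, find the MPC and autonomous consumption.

MPC = 0.8; a = 214

MPC = ΔC/ΔY = (6469.2 − 4138.8)/(7819 − 4906) = 2330.4/2913 = 0.8
a = C − MPC·Y = 4138.8 − 0.8(4906) = 4138.8 − 3924.8 = 214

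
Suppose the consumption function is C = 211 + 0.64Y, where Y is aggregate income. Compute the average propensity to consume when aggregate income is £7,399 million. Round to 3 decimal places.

APC = 0.669

C = 211 + 0.64(7399) = 4946.36
APC = C/Y = 4946.36/7399 = 0.669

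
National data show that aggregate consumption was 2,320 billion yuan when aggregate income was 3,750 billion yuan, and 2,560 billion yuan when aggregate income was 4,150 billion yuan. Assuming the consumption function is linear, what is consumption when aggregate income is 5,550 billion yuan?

C = 3400

MPC = (2560 − 2320)/(4150 − 3750) = 240/400 = 0.6
a = 2320 − 0.6(3750) = 2320 − 2250 = 70
C = 70 + 0.6(5550) = 70 + 3330 = 3400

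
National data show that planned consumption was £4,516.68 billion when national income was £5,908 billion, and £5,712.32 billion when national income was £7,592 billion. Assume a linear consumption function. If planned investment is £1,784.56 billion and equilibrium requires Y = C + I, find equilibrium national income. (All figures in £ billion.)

MPC = (5712.32 − 4516.68)/(7592 − 5908) = 1195.64/1684 = 0.71
a = 4516.68 − 0.71(5908) = 322
Equilibrium: Y = 322 + 0.71Y + 1784.56
0.29Y = 2106.56, so Y = 2106.56/0.29 = 7264

Y = 7264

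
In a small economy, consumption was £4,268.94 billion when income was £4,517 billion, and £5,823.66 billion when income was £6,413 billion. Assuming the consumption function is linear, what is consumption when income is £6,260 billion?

MPC = (5823.66 − 4268.94)/(6413 − 4517) = 1554.72/1896 = 0.82
a = 4268.94 − 0.82(4517) = 4268.94 − 3703.94 = 565
C = 565 + 0.82(6260) = 565 + 5133.2 = 5698.2

C = 5698.2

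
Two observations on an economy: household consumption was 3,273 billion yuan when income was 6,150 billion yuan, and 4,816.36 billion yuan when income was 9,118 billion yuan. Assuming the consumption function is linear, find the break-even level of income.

MPC = (4816.36 − 3273)/(9118 − 6150) = 1543.36/2968 = 0.52
a = 3273 − 0.52(6150) = 3273 − 3198 = 75
Break-even: Y = a/(1−MPC) = 75/0.48 = 156.25

Y = 156.25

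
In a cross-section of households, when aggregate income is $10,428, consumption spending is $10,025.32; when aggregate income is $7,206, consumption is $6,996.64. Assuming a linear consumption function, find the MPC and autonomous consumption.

MPC = ΔC/ΔY = (10025.32 − 6996.64)/(10428 − 7206) = 3028.68/3222 = 0.94
a = C − MPC·Y = 6996.64 − 0.94(7206) = 6996.64 − 6773.64 = 223

MPC = 0.94; a = 223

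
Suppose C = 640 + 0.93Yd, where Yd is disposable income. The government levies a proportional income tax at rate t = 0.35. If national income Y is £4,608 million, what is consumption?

C = 3425.536

Yd = (1 − 0.35)(4608) = 0.65(4608) = 2995.2
C = 640 + 0.93(2995.2) = 640 + 2785.536 = 3425.536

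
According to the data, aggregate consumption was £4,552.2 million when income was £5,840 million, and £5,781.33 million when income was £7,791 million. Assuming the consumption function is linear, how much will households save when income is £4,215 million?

MPC = (5781.33 − 4552.2)/(7791 − 5840) = 1229.13/1951 = 0.63
a = 4552.2 − 0.63(5840) = 4552.2 − 3679.2 = 873
C = 873 + 0.63(4215) = 3528.45
S = 4215 − 3528.45 = 686.55

S = 686.55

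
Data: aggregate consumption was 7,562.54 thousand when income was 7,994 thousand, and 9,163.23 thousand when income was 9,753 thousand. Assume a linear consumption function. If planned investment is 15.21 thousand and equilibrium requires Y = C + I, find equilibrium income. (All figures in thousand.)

MPC = (9163.23 − 7562.54)/(9753 − 7994) = 1600.69/1759 = 0.91
a = 7562.54 − 0.91(7994) = 288
Equilibrium: Y = 288 + 0.91Y + 15.21
0.09Y = 303.21, so Y = 303.21/0.09 = 3369

Y = 3369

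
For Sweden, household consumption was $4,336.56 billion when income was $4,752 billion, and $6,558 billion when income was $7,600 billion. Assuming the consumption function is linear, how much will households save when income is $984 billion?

S = -413.52

MPC = (6558 − 4336.56)/(7600 − 4752) = 2221.44/2848 = 0.78
a = 4336.56 − 0.78(4752) = 4336.56 − 3706.56 = 630
C = 630 + 0.78(984) = 1397.52
S = 984 − 1397.52 = -413.52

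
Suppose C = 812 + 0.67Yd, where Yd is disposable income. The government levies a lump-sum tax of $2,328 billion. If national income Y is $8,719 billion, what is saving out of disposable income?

Yd = Y − T = 8719 − 2328 = 6391
C = 812 + 0.67(6391) = 812 + 4281.97 = 5093.97
S = Yd − C = 6391 − 5093.97 = 1297.03

S = 1297.03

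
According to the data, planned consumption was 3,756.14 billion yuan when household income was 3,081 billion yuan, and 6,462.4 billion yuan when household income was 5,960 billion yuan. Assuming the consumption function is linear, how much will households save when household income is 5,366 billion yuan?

MPC = (6462.4 − 3756.14)/(5960 − 3081) = 2706.26/2879 = 0.94
a = 3756.14 − 0.94(3081) = 3756.14 − 2896.14 = 860
C = 860 + 0.94(5366) = 5904.04
S = 5366 − 5904.04 = -538.04

S = -538.04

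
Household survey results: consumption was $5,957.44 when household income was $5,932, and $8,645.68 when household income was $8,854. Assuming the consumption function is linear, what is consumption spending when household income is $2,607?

MPC = (8645.68 − 5957.44)/(8854 − 5932) = 2688.24/2922 = 0.92
a = 5957.44 − 0.92(5932) = 5957.44 − 5457.44 = 500
C = 500 + 0.92(2607) = 500 + 2398.44 = 2898.44

C = 2898.44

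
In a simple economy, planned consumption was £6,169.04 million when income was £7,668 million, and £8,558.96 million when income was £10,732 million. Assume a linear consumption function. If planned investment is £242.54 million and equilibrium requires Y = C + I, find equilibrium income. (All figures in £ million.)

MPC = (8558.96 − 6169.04)/(10732 − 7668) = 2389.92/3064 = 0.78
a = 6169.04 − 0.78(7668) = 188
Equilibrium: Y = 188 + 0.78Y + 242.54
0.22Y = 430.54, so Y = 430.54/0.22 = 1957

Y = 1957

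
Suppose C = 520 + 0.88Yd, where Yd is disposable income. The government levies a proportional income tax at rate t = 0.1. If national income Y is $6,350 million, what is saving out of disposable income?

S = 165.8

Yd = (1 − 0.1)(6350) = 0.9(6350) = 5715
C = 520 + 0.88(5715) = 520 + 5029.2 = 5549.2
S = Yd − C = 5715 − 5549.2 = 165.8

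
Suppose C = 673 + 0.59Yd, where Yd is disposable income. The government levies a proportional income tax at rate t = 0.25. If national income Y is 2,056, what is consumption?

Yd = (1 − 0.25)(2056) = 0.75(2056) = 1542
C = 673 + 0.59(1542) = 673 + 909.78 = 1582.78

C = 1582.78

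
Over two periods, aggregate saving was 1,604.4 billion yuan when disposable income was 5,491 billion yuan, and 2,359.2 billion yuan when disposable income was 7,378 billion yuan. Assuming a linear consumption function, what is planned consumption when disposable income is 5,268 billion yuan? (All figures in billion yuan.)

MPS = ΔS/ΔY = (2359.2 − 1604.4)/(7378 − 5491) = 754.8/1887 = 0.4
MPC = 1 − MPS = 0.6
Autonomous saving = 1604.4 − 0.4(5491) = -592, so a = 592
C = 592 + 0.6(5268) = 592 + 3160.8 = 3752.8

C = 3752.8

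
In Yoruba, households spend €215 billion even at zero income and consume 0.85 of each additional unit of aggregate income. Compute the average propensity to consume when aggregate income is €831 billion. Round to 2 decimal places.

APC = 1.11

C = 215 + 0.85(831) = 921.35
APC = C/Y = 921.35/831 = 1.11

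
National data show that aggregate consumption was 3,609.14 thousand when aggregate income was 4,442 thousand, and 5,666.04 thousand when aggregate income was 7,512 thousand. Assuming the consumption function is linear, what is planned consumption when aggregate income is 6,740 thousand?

C = 5148.8

MPC = (5666.04 − 3609.14)/(7512 − 4442) = 2056.9/3070 = 0.67
a = 3609.14 − 0.67(4442) = 3609.14 − 2976.14 = 633
C = 633 + 0.67(6740) = 633 + 4515.8 = 5148.8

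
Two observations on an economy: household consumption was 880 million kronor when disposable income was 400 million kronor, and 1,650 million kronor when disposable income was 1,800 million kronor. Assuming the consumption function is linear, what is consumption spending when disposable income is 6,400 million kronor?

MPC = (1650 − 880)/(1800 − 400) = 770/1400 = 0.55
a = 880 − 0.55(400) = 880 − 220 = 660
C = 660 + 0.55(6400) = 660 + 3520 = 4180

C = 4180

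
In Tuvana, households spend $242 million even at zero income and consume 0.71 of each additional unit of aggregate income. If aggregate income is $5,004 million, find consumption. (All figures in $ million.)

C = 3794.84

C = 242 + 0.71(5004) = 242 + 3552.84 = 3794.84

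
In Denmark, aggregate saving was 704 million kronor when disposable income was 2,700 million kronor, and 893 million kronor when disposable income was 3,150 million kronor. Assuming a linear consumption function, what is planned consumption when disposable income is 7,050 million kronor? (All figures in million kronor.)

MPS = ΔS/ΔY = (893 − 704)/(3150 − 2700) = 189/450 = 0.42
MPC = 1 − MPS = 0.58
Autonomous saving = 704 − 0.42(2700) = -430, so a = 430
C = 430 + 0.58(7050) = 430 + 4089 = 4519

C = 4519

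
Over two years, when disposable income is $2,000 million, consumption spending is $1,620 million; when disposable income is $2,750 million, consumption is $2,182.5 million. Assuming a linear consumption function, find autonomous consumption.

MPC = ΔC/ΔY = (2182.5 − 1620)/(2750 − 2000) = 562.5/750 = 0.75
a = C − MPC·Y = 1620 − 0.75(2000) = 1620 − 1500 = 120

a = 120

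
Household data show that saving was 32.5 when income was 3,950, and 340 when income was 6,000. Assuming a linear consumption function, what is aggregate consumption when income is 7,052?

C = 6554.2

MPS = ΔS/ΔY = (340 − 32.5)/(6000 − 3950) = 307.5/2050 = 0.15
MPC = 1 − MPS = 0.85
Autonomous saving = 32.5 − 0.15(3950) = -560, so a = 560
C = 560 + 0.85(7052) = 560 + 5994.2 = 6554.2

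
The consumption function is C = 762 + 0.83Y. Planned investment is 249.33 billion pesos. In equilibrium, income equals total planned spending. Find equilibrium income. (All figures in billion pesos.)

Y = C + I = 762 + 0.83Y + 249.33
Y − 0.83Y = 1011.33
0.17Y = 1011.33, so Y = 1011.33/0.17 = 5949

Y = 5949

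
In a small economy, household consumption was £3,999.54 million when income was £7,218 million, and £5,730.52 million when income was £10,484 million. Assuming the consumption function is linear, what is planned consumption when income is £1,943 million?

MPC = (5730.52 − 3999.54)/(10484 − 7218) = 1730.98/3266 = 0.53
a = 3999.54 − 0.53(7218) = 3999.54 − 3825.54 = 174
C = 174 + 0.53(1943) = 174 + 1029.79 = 1203.79

C = 1203.79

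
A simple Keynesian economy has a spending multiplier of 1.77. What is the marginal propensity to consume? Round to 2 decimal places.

MPC = 0.44

k = 1/(1 − MPC), so 1 − MPC = 1/k = 1/1.77 = 0.5650
MPC = 1 − 0.5650 = 0.44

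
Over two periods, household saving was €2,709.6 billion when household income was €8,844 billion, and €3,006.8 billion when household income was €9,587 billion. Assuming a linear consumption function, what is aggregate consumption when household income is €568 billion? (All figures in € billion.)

C = 1168.8

MPS = ΔS/ΔY = (3006.8 − 2709.6)/(9587 − 8844) = 297.2/743 = 0.4
MPC = 1 − MPS = 0.6
Autonomous saving = 2709.6 − 0.4(8844) = -828, so a = 828
C = 828 + 0.6(568) = 828 + 340.8 = 1168.8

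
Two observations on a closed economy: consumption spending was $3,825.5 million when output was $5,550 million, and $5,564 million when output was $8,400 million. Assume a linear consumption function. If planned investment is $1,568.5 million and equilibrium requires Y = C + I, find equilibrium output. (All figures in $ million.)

Y = 5150

MPC = (5564 − 3825.5)/(8400 − 5550) = 1738.5/2850 = 0.61
a = 3825.5 − 0.61(5550) = 440
Equilibrium: Y = 440 + 0.61Y + 1568.5
0.39Y = 2008.5, so Y = 2008.5/0.39 = 5150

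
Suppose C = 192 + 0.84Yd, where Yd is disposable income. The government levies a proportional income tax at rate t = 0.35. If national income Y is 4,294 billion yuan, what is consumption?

C = 2536.524

Yd = (1 − 0.35)(4294) = 0.65(4294) = 2791.1
C = 192 + 0.84(2791.1) = 192 + 2344.524 = 2536.524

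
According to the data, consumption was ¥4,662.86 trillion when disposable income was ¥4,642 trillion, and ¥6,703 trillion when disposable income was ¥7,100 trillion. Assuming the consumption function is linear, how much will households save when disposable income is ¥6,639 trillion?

S = 318.63

MPC = (6703 − 4662.86)/(7100 − 4642) = 2040.14/2458 = 0.83
a = 4662.86 − 0.83(4642) = 4662.86 − 3852.86 = 810
C = 810 + 0.83(6639) = 6320.37
S = 6639 − 6320.37 = 318.63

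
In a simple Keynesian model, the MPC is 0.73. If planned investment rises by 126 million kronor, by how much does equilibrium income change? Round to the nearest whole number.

ΔY ≈ 467

The multiplier is 1/(1 − MPC) = 1/0.27.
ΔY = 126/0.27 = 466.67 ≈ 467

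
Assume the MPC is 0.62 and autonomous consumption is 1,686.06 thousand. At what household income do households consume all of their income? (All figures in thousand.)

Y = 4437

At break-even, C = Y: 1686.06 + 0.62Y = Y
0.38Y = 1686.06, so Y = 1686.06/0.38 = 4437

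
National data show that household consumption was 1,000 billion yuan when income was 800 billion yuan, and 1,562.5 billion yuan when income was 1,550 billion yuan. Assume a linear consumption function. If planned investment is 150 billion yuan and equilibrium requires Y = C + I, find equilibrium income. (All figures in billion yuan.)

MPC = (1562.5 − 1000)/(1550 − 800) = 562.5/750 = 0.75
a = 1000 − 0.75(800) = 400
Equilibrium: Y = 400 + 0.75Y + 150
0.25Y = 550, so Y = 550/0.25 = 2200

Y = 2200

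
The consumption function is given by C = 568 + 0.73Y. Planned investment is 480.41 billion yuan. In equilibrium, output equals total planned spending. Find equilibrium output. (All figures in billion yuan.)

Y = C + I = 568 + 0.73Y + 480.41
Y − 0.73Y = 1048.41
0.27Y = 1048.41, so Y = 1048.41/0.27 = 3883

Y = 3883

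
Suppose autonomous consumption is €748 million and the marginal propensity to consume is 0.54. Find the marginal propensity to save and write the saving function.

MPS = 0.46; S = -748 + 0.46Y

MPS = 1 − MPC = 1 − 0.54 = 0.46
S = Y − C = -748 + 0.46Y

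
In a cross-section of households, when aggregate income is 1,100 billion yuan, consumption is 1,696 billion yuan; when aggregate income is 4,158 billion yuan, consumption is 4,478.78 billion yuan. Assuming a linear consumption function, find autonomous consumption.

a = 695

MPC = ΔC/ΔY = (4478.78 − 1696)/(4158 − 1100) = 2782.78/3058 = 0.91
a = C − MPC·Y = 1696 − 0.91(1100) = 1696 − 1001 = 695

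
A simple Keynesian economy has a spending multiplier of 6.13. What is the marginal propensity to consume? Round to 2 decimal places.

k = 1/(1 − MPC), so 1 − MPC = 1/k = 1/6.13 = 0.1631
MPC = 1 − 0.1631 = 0.84

MPC = 0.84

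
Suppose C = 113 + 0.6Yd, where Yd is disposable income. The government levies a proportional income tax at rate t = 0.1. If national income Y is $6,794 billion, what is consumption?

Yd = (1 − 0.1)(6794) = 0.9(6794) = 6114.6
C = 113 + 0.6(6114.6) = 113 + 3668.76 = 3781.76

C = 3781.76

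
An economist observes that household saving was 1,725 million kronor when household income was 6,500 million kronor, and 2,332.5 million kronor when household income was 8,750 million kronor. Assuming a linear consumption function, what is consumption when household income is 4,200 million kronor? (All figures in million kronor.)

C = 3096

MPS = ΔS/ΔY = (2332.5 − 1725)/(8750 − 6500) = 607.5/2250 = 0.27
MPC = 1 − MPS = 0.73
Autonomous saving = 1725 − 0.27(6500) = -30, so a = 30
C = 30 + 0.73(4200) = 30 + 3066 = 3096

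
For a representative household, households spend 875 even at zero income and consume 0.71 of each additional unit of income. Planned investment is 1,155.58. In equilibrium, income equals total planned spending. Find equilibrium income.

Y = C + I = 875 + 0.71Y + 1155.58
Y − 0.71Y = 2030.58
0.29Y = 2030.58, so Y = 2030.58/0.29 = 7002

Y = 7002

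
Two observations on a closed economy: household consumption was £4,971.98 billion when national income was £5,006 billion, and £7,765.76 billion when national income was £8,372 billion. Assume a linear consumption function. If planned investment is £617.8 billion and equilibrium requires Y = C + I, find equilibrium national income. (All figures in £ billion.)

MPC = (7765.76 − 4971.98)/(8372 − 5006) = 2793.78/3366 = 0.83
a = 4971.98 − 0.83(5006) = 817
Equilibrium: Y = 817 + 0.83Y + 617.8
0.17Y = 1434.8, so Y = 1434.8/0.17 = 8440

Y = 8440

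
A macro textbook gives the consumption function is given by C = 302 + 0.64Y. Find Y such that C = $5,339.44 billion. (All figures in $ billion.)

Y = 7871

302 + 0.64Y = 5339.44
0.64Y = 5037.44, so Y = 5037.44/0.64 = 7871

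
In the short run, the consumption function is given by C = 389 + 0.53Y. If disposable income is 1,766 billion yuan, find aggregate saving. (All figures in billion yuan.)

C = 389 + 0.53(1766) = 389 + 935.98 = 1324.98
S = Y − C = 1766 − 1324.98 = 441.02

S = 441.02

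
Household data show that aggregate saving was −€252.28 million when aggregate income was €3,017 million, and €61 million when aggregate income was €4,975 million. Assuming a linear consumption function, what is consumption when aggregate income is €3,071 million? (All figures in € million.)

C = 3314.64

MPS = ΔS/ΔY = (61 − (-252.28))/(4975 − 3017) = 313.28/1958 = 0.16
MPC = 1 − MPS = 0.84
Autonomous saving = -252.28 − 0.16(3017) = -735, so a = 735
C = 735 + 0.84(3071) = 735 + 2579.64 = 3314.64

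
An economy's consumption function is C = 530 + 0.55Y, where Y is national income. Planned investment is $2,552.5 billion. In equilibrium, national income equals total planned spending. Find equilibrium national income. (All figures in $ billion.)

Y = 6850

Y = C + I = 530 + 0.55Y + 2552.5
Y − 0.55Y = 3082.5
0.45Y = 3082.5, so Y = 3082.5/0.45 = 6850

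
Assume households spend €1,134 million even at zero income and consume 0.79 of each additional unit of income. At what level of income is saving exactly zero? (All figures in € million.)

Y = 5400

At break-even, C = Y: 1134 + 0.79Y = Y
0.21Y = 1134, so Y = 1134/0.21 = 5400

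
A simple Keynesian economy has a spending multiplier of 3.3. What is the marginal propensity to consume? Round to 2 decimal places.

k = 1/(1 − MPC), so 1 − MPC = 1/k = 1/3.3 = 0.3030
MPC = 1 − 0.3030 = 0.70

MPC = 0.70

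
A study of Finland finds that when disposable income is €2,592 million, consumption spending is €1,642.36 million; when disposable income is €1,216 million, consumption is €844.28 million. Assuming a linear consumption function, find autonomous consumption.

MPC = ΔC/ΔY = (1642.36 − 844.28)/(2592 − 1216) = 798.08/1376 = 0.58
a = C − MPC·Y = 844.28 − 0.58(1216) = 844.28 − 705.28 = 139

a = 139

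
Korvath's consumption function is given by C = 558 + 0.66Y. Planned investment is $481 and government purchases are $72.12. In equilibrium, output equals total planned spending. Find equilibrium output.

Y = C + I + G = 558 + 0.66Y + 481 + 72.12
Y − 0.66Y = 1111.12
0.34Y = 1111.12, so Y = 1111.12/0.34 = 3268

Y = 3268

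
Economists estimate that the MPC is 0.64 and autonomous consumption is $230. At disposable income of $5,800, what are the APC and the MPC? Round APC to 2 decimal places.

MPC = 0.64 (the slope of the consumption function)
C = 230 + 0.64(5800) = 3942, so APC = 3942/5800 = 0.68

APC = 0.68; MPC = 0.64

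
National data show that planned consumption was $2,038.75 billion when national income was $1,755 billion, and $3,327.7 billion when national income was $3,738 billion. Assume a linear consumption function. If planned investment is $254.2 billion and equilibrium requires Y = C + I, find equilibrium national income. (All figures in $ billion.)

MPC = (3327.7 − 2038.75)/(3738 − 1755) = 1288.95/1983 = 0.65
a = 2038.75 − 0.65(1755) = 898
Equilibrium: Y = 898 + 0.65Y + 254.2
0.35Y = 1152.2, so Y = 1152.2/0.35 = 3292

Y = 3292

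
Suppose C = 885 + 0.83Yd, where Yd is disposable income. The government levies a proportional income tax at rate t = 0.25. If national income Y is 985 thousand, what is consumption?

C = 1498.1625

Yd = (1 − 0.25)(985) = 0.75(985) = 738.75
C = 885 + 0.83(738.75) = 885 + 613.1625 = 1498.1625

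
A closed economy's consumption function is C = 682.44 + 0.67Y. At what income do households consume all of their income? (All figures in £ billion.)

At break-even, C = Y: 682.44 + 0.67Y = Y
0.33Y = 682.44, so Y = 682.44/0.33 = 2068

Y = 2068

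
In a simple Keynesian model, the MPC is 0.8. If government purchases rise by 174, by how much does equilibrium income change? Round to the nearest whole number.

ΔY ≈ 870

The multiplier is 1/(1 − MPC) = 1/0.2.
ΔY = 174/0.2 = 870.00 ≈ 870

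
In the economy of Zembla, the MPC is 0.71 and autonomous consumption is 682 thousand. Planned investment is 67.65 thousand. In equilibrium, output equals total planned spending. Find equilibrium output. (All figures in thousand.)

Y = 2585

Y = C + I = 682 + 0.71Y + 67.65
Y − 0.71Y = 749.65
0.29Y = 749.65, so Y = 749.65/0.29 = 2585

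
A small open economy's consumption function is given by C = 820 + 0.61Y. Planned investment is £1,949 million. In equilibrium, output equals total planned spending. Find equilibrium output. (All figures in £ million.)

Y = 7100

Y = C + I = 820 + 0.61Y + 1949
Y − 0.61Y = 2769
0.39Y = 2769, so Y = 2769/0.39 = 7100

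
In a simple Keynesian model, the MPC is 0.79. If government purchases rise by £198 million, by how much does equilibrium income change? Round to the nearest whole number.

ΔY ≈ 943

The multiplier is 1/(1 − MPC) = 1/0.21.
ΔY = 198/0.21 = 942.86 ≈ 943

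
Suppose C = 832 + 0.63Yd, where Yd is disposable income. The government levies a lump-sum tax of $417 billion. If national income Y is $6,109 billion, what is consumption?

Yd = Y − T = 6109 − 417 = 5692
C = 832 + 0.63(5692) = 832 + 3585.96 = 4417.96

C = 4417.96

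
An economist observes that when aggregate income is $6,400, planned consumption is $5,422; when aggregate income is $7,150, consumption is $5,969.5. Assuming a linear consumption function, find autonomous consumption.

a = 750

MPC = ΔC/ΔY = (5969.5 − 5422)/(7150 − 6400) = 547.5/750 = 0.73
a = C − MPC·Y = 5422 − 0.73(6400) = 5422 − 4672 = 750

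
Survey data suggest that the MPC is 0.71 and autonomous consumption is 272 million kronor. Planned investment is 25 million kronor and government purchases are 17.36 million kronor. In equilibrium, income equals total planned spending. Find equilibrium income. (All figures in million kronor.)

Y = C + I + G = 272 + 0.71Y + 25 + 17.36
Y − 0.71Y = 314.36
0.29Y = 314.36, so Y = 314.36/0.29 = 1084

Y = 1084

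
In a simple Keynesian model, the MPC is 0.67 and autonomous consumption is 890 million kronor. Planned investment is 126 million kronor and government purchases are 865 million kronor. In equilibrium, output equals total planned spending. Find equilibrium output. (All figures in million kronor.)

Y = C + I + G = 890 + 0.67Y + 126 + 865
Y − 0.67Y = 1881
0.33Y = 1881, so Y = 1881/0.33 = 5700

Y = 5700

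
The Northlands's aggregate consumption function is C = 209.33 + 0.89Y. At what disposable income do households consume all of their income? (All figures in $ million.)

Y = 1903

At break-even, C = Y: 209.33 + 0.89Y = Y
0.11Y = 209.33, so Y = 209.33/0.11 = 1903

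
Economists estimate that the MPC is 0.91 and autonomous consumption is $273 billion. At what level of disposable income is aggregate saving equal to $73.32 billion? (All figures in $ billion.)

Y = 3848

S = Y − C = -273 + 0.09Y
-273 + 0.09Y = 73.32, so 0.09Y = 346.32 and Y = 3848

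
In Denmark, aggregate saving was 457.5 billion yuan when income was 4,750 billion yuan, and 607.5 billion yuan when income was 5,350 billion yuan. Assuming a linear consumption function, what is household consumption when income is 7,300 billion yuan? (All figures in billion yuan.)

MPS = ΔS/ΔY = (607.5 − 457.5)/(5350 − 4750) = 150/600 = 0.25
MPC = 1 − MPS = 0.75
Autonomous saving = 457.5 − 0.25(4750) = -730, so a = 730
C = 730 + 0.75(7300) = 730 + 5475 = 6205

C = 6205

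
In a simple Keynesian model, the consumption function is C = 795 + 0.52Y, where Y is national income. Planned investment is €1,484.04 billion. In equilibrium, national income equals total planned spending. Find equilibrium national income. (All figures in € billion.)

Y = C + I = 795 + 0.52Y + 1484.04
Y − 0.52Y = 2279.04
0.48Y = 2279.04, so Y = 2279.04/0.48 = 4748

Y = 4748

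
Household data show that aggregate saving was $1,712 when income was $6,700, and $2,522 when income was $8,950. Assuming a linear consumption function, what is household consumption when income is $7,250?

C = 5340

MPS = ΔS/ΔY = (2522 − 1712)/(8950 − 6700) = 810/2250 = 0.36
MPC = 1 − MPS = 0.64
Autonomous saving = 1712 − 0.36(6700) = -700, so a = 700
C = 700 + 0.64(7250) = 700 + 4640 = 5340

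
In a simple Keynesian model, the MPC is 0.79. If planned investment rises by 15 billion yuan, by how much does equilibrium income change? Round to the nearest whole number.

ΔY ≈ 71

The multiplier is 1/(1 − MPC) = 1/0.21.
ΔY = 15/0.21 = 71.43 ≈ 71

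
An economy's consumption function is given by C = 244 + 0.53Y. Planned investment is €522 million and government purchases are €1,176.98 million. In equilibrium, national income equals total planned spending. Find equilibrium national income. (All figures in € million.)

Y = C + I + G = 244 + 0.53Y + 522 + 1176.98
Y − 0.53Y = 1942.98
0.47Y = 1942.98, so Y = 1942.98/0.47 = 4134

Y = 4134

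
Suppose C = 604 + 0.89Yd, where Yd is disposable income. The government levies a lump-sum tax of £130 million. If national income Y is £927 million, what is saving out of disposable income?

Yd = Y − T = 927 − 130 = 797
C = 604 + 0.89(797) = 604 + 709.33 = 1313.33
S = Yd − C = 797 − 1313.33 = -516.33

S = -516.33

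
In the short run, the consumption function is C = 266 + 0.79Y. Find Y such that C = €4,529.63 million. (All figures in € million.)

266 + 0.79Y = 4529.63
0.79Y = 4263.63, so Y = 4263.63/0.79 = 5397

Y = 5397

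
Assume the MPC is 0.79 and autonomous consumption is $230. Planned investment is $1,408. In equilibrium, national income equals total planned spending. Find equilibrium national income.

Y = 7800

Y = C + I = 230 + 0.79Y + 1408
Y − 0.79Y = 1638
0.21Y = 1638, so Y = 1638/0.21 = 7800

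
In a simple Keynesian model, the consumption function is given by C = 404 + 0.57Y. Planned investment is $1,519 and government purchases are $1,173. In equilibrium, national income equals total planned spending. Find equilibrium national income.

Y = 7200

Y = C + I + G = 404 + 0.57Y + 1519 + 1173
Y − 0.57Y = 3096
0.43Y = 3096, so Y = 3096/0.43 = 7200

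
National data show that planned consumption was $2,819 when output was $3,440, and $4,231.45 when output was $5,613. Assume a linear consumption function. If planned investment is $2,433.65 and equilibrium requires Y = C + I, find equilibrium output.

MPC = (4231.45 − 2819)/(5613 − 3440) = 1412.45/2173 = 0.65
a = 2819 − 0.65(3440) = 583
Equilibrium: Y = 583 + 0.65Y + 2433.65
0.35Y = 3016.65, so Y = 3016.65/0.35 = 8619

Y = 8619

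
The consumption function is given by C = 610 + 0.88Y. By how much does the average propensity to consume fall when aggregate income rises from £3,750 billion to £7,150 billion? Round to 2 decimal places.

ΔAPC = 0.08

At Y = 3750: C = 610 + 0.88(3750) = 3910, APC = 3910/3750 = 1.043
At Y = 7150: C = 6902, APC = 6902/7150 = 0.965
Fall in APC = 1.043 − 0.965 = 0.078 ≈ 0.08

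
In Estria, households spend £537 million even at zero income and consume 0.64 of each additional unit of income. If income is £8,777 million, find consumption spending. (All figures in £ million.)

C = 537 + 0.64(8777) = 537 + 5617.28 = 6154.28

C = 6154.28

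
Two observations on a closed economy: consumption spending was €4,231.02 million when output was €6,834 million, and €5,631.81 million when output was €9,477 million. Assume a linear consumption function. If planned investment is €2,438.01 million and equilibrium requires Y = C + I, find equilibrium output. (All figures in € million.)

MPC = (5631.81 − 4231.02)/(9477 − 6834) = 1400.79/2643 = 0.53
a = 4231.02 − 0.53(6834) = 609
Equilibrium: Y = 609 + 0.53Y + 2438.01
0.47Y = 3047.01, so Y = 3047.01/0.47 = 6483

Y = 6483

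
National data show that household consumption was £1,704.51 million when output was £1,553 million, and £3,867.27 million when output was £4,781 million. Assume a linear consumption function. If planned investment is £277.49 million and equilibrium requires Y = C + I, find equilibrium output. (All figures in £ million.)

Y = 2853

MPC = (3867.27 − 1704.51)/(4781 − 1553) = 2162.76/3228 = 0.67
a = 1704.51 − 0.67(1553) = 664
Equilibrium: Y = 664 + 0.67Y + 277.49
0.33Y = 941.49, so Y = 941.49/0.33 = 2853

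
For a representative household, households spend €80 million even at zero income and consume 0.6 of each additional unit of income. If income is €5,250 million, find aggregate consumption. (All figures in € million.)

C = 80 + 0.6(5250) = 80 + 3150 = 3230

C = 3230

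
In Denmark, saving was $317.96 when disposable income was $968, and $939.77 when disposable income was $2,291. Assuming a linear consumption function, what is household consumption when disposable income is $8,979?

MPS = ΔS/ΔY = (939.77 − 317.96)/(2291 − 968) = 621.81/1323 = 0.47
MPC = 1 − MPS = 0.53
Autonomous saving = 317.96 − 0.47(968) = -137, so a = 137
C = 137 + 0.53(8979) = 137 + 4758.87 = 4895.87

C = 4895.87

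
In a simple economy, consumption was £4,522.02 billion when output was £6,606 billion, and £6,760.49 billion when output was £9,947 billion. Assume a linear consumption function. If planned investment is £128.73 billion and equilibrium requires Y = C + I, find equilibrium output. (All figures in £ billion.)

Y = 681

MPC = (6760.49 − 4522.02)/(9947 − 6606) = 2238.47/3341 = 0.67
a = 4522.02 − 0.67(6606) = 96
Equilibrium: Y = 96 + 0.67Y + 128.73
0.33Y = 224.73, so Y = 224.73/0.33 = 681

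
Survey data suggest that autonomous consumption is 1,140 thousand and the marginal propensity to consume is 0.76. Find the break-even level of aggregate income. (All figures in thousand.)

Y = 4750

At break-even, C = Y: 1140 + 0.76Y = Y
0.24Y = 1140, so Y = 1140/0.24 = 4750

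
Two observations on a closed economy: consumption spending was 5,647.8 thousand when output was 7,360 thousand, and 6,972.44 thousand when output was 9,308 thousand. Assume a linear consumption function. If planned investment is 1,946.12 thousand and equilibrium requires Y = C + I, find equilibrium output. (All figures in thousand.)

Y = 8091

MPC = (6972.44 − 5647.8)/(9308 − 7360) = 1324.64/1948 = 0.68
a = 5647.8 − 0.68(7360) = 643
Equilibrium: Y = 643 + 0.68Y + 1946.12
0.32Y = 2589.12, so Y = 2589.12/0.32 = 8091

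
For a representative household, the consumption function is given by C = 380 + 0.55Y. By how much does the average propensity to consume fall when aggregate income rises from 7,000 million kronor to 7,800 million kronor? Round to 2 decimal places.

At Y = 7000: C = 380 + 0.55(7000) = 4230, APC = 4230/7000 = 0.604
At Y = 7800: C = 4670, APC = 4670/7800 = 0.599
Fall in APC = 0.604 − 0.599 = 0.005 ≈ 0.01

ΔAPC = 0.01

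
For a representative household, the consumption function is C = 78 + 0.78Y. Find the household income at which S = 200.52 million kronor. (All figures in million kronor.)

Y = 1266

S = Y − C = -78 + 0.22Y
-78 + 0.22Y = 200.52, so 0.22Y = 278.52 and Y = 1266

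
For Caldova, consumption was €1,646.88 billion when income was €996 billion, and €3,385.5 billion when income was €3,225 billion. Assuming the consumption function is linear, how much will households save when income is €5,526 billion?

MPC = (3385.5 − 1646.88)/(3225 − 996) = 1738.62/2229 = 0.78
a = 1646.88 − 0.78(996) = 1646.88 − 776.88 = 870
C = 870 + 0.78(5526) = 5180.28
S = 5526 − 5180.28 = 345.72

S = 345.72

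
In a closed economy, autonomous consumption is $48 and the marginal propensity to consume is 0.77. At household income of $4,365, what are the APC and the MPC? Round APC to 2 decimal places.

MPC = 0.77 (the slope of the consumption function)
C = 48 + 0.77(4365) = 3409.05, so APC = 3409.05/4365 = 0.78

APC = 0.78; MPC = 0.77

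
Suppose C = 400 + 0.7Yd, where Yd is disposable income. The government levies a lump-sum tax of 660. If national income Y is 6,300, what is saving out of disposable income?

Yd = Y − T = 6300 − 660 = 5640
C = 400 + 0.7(5640) = 400 + 3948 = 4348
S = Yd − C = 5640 − 4348 = 1292

S = 1292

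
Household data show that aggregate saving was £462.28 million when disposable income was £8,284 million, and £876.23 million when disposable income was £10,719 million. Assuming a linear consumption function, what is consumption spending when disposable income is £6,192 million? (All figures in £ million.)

MPS = ΔS/ΔY = (876.23 − 462.28)/(10719 − 8284) = 413.95/2435 = 0.17
MPC = 1 − MPS = 0.83
Autonomous saving = 462.28 − 0.17(8284) = -946, so a = 946
C = 946 + 0.83(6192) = 946 + 5139.36 = 6085.36

C = 6085.36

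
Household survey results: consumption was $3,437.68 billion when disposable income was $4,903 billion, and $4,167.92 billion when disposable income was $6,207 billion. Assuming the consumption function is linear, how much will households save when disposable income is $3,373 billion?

MPC = (4167.92 − 3437.68)/(6207 − 4903) = 730.24/1304 = 0.56
a = 3437.68 − 0.56(4903) = 3437.68 − 2745.68 = 692
C = 692 + 0.56(3373) = 2580.88
S = 3373 − 2580.88 = 792.12

S = 792.12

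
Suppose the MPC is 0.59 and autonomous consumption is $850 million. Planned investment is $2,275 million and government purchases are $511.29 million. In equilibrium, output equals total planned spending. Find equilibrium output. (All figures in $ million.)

Y = 8869

Y = C + I + G = 850 + 0.59Y + 2275 + 511.29
Y − 0.59Y = 3636.29
0.41Y = 3636.29, so Y = 3636.29/0.41 = 8869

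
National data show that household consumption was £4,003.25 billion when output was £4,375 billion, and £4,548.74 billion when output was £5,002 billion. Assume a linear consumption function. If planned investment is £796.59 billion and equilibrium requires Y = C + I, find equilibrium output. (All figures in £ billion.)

MPC = (4548.74 − 4003.25)/(5002 − 4375) = 545.49/627 = 0.87
a = 4003.25 − 0.87(4375) = 197
Equilibrium: Y = 197 + 0.87Y + 796.59
0.13Y = 993.59, so Y = 993.59/0.13 = 7643

Y = 7643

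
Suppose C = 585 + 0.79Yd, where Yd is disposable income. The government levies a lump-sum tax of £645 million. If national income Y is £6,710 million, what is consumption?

Yd = Y − T = 6710 − 645 = 6065
C = 585 + 0.79(6065) = 585 + 4791.35 = 5376.35

C = 5376.35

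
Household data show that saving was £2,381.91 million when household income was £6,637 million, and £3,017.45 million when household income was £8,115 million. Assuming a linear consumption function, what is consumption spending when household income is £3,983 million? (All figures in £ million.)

C = 2742.31

MPS = ΔS/ΔY = (3017.45 − 2381.91)/(8115 − 6637) = 635.54/1478 = 0.43
MPC = 1 − MPS = 0.57
Autonomous saving = 2381.91 − 0.43(6637) = -472, so a = 472
C = 472 + 0.57(3983) = 472 + 2270.31 = 2742.31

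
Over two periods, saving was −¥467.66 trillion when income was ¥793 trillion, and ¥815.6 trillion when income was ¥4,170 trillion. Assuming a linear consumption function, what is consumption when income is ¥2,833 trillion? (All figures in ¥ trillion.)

MPS = ΔS/ΔY = (815.6 − (-467.66))/(4170 − 793) = 1283.26/3377 = 0.38
MPC = 1 − MPS = 0.62
Autonomous saving = -467.66 − 0.38(793) = -769, so a = 769
C = 769 + 0.62(2833) = 769 + 1756.46 = 2525.46

C = 2525.46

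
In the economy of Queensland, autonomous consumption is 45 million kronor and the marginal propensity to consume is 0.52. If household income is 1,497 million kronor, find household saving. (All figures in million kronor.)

C = 45 + 0.52(1497) = 45 + 778.44 = 823.44
S = Y − C = 1497 − 823.44 = 673.56

S = 673.56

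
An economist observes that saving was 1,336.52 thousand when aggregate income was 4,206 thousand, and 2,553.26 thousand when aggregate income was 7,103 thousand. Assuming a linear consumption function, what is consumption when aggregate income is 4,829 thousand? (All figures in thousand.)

MPS = ΔS/ΔY = (2553.26 − 1336.52)/(7103 − 4206) = 1216.74/2897 = 0.42
MPC = 1 − MPS = 0.58
Autonomous saving = 1336.52 − 0.42(4206) = -430, so a = 430
C = 430 + 0.58(4829) = 430 + 2800.82 = 3230.82

C = 3230.82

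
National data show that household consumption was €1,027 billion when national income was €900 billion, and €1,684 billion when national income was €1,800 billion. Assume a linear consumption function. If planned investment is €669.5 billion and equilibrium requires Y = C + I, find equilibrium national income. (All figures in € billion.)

Y = 3850

MPC = (1684 − 1027)/(1800 − 900) = 657/900 = 0.73
a = 1027 − 0.73(900) = 370
Equilibrium: Y = 370 + 0.73Y + 669.5
0.27Y = 1039.5, so Y = 1039.5/0.27 = 3850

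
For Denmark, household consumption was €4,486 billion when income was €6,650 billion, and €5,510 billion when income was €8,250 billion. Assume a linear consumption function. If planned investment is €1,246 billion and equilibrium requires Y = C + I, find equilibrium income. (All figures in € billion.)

MPC = (5510 − 4486)/(8250 − 6650) = 1024/1600 = 0.64
a = 4486 − 0.64(6650) = 230
Equilibrium: Y = 230 + 0.64Y + 1246
0.36Y = 1476, so Y = 1476/0.36 = 4100

Y = 4100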